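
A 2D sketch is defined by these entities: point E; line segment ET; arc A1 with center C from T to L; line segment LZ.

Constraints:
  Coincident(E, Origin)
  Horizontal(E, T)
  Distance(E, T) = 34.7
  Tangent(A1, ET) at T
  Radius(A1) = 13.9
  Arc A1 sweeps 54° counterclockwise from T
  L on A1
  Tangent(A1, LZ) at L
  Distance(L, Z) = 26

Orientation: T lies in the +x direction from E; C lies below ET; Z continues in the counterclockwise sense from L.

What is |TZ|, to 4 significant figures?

37.68

On A1, T sits at bearing 90° from C; a 54° counterclockwise sweep puts L at bearing 144°, so L = C + 13.9·(cos 144°, sin 144°) = (23.45, -5.730). A1 meets LZ tangentially, so CL is at right angles to LZ, so LZ runs along (−sin 144°, cos 144°); with |LZ| = 26.0, Z = (8.172, -26.76). Then |TZ| = |Z − T| = 37.68.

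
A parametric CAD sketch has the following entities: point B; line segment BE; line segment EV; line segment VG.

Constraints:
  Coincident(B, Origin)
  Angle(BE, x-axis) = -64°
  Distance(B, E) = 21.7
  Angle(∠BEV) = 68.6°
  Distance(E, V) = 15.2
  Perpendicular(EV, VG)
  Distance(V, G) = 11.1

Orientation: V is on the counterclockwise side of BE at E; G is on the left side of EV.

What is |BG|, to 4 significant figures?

11.66

∠BEV = 68.6°, so EV runs at -64.0° + (180° − 68.6°) = 47.40° from the x-axis; with |EV| = 15.2, V = E + 15.2·(cos 47.40°, sin 47.40°) = (19.80, -8.315). The perpendicularity gives VG at right angles to EV; with |VG| = 11.1 on the left of EV, G = V + 11.1·(-0.7361, 0.6769) = (11.63, -0.8018). Then |BG| = |G − B| = 11.66.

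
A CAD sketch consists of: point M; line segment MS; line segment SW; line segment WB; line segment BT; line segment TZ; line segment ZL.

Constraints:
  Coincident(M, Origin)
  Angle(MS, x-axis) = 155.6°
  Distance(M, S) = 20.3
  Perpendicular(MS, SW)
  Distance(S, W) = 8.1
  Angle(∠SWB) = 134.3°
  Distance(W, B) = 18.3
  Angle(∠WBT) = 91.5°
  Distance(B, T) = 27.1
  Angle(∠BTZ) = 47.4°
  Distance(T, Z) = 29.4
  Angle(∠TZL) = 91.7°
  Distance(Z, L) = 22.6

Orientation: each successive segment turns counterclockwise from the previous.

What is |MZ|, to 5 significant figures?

17.132

M is at the origin; MS runs at 155.6° with length 20.3, so S = (-18.487, 8.3860). MS is perpendicular to SW, so SW runs at -114.40°; with |SW| = 8.1, W = (-21.833, 1.0095). ∠SWB = 134.3° gives WB at -68.700° from the x-axis; with |WB| = 18.3, B = (-15.186, -16.040). ∠WBT = 91.5° gives BT at 19.800° from the x-axis; with |BT| = 27.1, T = (10.312, -6.8607). ∠BTZ = 47.4° gives TZ at 152.40° from the x-axis; with |TZ| = 29.4, Z = (-15.742, 6.7602). Then |MZ| = |Z − M| = 17.132.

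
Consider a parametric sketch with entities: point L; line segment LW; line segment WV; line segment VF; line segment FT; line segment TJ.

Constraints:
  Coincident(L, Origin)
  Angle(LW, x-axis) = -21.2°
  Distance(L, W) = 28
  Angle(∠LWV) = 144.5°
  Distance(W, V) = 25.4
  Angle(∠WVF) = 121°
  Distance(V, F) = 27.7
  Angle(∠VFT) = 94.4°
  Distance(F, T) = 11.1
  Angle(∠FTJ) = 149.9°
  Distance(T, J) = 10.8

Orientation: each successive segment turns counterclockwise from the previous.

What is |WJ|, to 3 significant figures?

37.0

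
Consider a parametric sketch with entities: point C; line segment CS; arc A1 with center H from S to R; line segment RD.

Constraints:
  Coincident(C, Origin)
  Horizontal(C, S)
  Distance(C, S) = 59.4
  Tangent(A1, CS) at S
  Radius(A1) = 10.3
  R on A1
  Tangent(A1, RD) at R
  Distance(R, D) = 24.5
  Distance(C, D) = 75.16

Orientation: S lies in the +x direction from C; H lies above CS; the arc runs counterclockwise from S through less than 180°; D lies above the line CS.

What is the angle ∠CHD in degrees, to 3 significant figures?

114°

C is at the origin; C and S share the same y with |CS| = 59.4 and S on the +x side, so S = (59.4, 0.00). Tangency of A1 to CS means the radius HS is perpendicular to CS, so H = S + (0, 10.3) = (59.4, 10.3). Since HR ⟂ RD (tangency), |HD| = √(10.3² + 24.5²) = 26.6 regardless of where R sits on A1. So D lies on both circle(C, 75.16) and circle(H, 26.6); the above-CS intersection is D = (65.9, 36.1). R is the foot of the tangent from D: R = (69.6, 11.8).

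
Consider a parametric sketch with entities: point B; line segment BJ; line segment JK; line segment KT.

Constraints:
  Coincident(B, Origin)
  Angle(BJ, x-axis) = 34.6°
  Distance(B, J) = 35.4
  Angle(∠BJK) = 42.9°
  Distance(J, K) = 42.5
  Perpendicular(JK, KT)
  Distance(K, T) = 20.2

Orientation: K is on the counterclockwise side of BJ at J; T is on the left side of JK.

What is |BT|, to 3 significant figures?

17.0

∠BJK = 42.9°, so JK runs at 34.6° + (180° − 42.9°) = 172° from the x-axis; with |JK| = 42.5, K = J + 42.5·(cos 172°, sin 172°) = (-12.9, 26.2). JK is perpendicular to KT; with |KT| = 20.2 on the left of JK, T = K + 20.2·(-0.144, -0.990) = (-15.8, 6.25). Then |BT| = |T − B| = 17.0.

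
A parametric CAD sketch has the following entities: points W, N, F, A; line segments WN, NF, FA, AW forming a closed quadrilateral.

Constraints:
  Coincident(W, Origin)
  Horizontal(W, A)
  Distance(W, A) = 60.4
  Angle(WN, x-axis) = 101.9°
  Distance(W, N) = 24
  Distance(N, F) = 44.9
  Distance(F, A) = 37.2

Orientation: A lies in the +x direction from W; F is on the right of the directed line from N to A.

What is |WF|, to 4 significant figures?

26.71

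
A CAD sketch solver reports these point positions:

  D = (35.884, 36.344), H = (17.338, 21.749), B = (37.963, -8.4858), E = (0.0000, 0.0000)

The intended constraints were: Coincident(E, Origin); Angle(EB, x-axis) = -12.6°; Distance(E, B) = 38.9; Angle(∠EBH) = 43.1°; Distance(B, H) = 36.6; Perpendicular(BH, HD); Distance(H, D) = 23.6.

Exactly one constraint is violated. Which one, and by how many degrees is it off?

Perpendicular(BH, HD) — off by 3.90°.

E = (0.00, 0.00) ✓; EB at -12.60° ✓; |EB| = 38.90 ✓; ∠EBH = 43.10° ✓; |BH| = 36.60 ✓; ∠(BH, HD) = 86.10° ✗; |HD| = 23.60 ✓.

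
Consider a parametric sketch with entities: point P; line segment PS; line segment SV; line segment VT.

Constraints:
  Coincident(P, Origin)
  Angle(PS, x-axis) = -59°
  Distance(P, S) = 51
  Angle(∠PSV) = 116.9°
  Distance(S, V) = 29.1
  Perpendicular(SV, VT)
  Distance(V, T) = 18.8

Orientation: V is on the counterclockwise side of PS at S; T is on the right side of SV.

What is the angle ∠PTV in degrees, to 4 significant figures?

39.06°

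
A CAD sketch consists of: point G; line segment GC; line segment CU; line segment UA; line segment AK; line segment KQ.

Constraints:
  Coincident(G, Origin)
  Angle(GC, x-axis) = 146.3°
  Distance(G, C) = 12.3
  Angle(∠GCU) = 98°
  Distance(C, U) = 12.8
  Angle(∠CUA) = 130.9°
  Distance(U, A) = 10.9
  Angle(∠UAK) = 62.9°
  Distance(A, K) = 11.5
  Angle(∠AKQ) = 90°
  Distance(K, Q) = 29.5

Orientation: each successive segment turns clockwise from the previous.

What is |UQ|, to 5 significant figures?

20.847

∠UAK = 62.9° gives AK at -101.90° from the x-axis; with |AK| = 11.5, K = (3.4651, 9.9634). ∠AKQ = 90.0° gives KQ at 168.10° from the x-axis; with |KQ| = 29.5, Q = (-25.401, 16.046). Then |UQ| = |Q − U| = 20.847.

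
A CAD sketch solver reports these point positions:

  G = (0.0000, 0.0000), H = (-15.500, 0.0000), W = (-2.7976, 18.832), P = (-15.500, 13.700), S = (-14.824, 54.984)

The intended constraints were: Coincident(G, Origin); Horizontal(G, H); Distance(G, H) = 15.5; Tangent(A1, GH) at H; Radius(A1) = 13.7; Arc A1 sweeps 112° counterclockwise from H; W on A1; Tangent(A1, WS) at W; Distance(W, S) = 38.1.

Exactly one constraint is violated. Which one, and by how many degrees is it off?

Tangent(A1, WS) at W — off by 3.60°.

G = (0.00, 0.00) ✓; G.y = 0.00, H.y = 0.00 ✓; |GH| = 15.50 ✓; ∠(PH, HG) = 90.00° ✓; |PH| = 13.70 ✓; bearing(P→W) − bearing(P→H) = 112.0° ✓; |PW| = 13.70 ✓; ∠(PW, WS) = 93.60° ✗; |WS| = 38.10 ✓.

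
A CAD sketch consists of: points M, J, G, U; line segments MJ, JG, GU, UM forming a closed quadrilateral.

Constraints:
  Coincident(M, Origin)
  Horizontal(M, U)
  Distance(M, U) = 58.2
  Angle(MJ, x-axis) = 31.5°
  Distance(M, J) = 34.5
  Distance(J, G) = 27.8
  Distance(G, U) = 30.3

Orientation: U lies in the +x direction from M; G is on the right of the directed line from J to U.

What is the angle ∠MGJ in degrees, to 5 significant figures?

71.468°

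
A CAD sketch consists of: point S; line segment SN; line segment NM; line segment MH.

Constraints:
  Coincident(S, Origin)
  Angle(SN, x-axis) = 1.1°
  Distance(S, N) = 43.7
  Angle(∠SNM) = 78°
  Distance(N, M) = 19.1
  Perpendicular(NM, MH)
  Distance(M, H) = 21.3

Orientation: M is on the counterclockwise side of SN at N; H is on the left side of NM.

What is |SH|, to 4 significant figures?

23.67

S is at the origin; SN runs at 1.1° with length 43.7, so N = 43.7·(cos 1.1°, sin 1.1°) = (43.69, 0.8389). ∠SNM = 78.0°, so NM runs at 1.1° + (180° − 78.0°) = 103.1° from the x-axis; with |NM| = 19.1, M = N + 19.1·(cos 103.1°, sin 103.1°) = (39.36, 19.44). NM is perpendicular to MH; with |MH| = 21.3 on the left of NM, H = M + 21.3·(-0.9740, -0.2267) = (18.62, 14.61). Then |SH| = |H − S| = 23.67.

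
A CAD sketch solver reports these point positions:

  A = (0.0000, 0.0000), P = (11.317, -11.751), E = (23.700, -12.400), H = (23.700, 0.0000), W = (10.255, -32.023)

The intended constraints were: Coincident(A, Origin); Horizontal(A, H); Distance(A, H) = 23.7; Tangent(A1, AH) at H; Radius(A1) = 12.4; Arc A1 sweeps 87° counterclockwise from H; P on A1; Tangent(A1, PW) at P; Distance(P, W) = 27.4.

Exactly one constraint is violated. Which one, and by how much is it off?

Distance(P, W) = 27.4 — off by 7.10.

A = (0.00, 0.00) ✓; A.y = 0.00, H.y = 0.00 ✓; |AH| = 23.70 ✓; ∠(EH, HA) = 90.00° ✓; |EH| = 12.40 ✓; bearing(E→P) − bearing(E→H) = 87.00° ✓; |EP| = 12.40 ✓; ∠(EP, PW) = 90.00° ✓; |PW| = 20.30 ✗.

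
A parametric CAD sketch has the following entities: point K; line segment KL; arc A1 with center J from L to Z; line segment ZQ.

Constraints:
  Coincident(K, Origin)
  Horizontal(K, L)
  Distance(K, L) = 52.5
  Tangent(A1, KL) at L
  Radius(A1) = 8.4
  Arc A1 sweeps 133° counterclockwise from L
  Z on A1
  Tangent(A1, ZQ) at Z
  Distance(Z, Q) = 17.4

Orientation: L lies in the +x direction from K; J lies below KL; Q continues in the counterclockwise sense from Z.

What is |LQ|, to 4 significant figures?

27.46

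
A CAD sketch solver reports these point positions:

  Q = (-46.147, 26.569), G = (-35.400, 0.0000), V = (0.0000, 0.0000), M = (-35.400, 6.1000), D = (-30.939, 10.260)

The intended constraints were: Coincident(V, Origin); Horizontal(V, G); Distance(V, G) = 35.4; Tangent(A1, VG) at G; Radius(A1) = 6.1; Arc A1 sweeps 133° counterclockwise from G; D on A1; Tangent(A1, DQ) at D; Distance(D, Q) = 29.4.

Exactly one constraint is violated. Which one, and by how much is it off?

Distance(D, Q) = 29.4 — off by 7.10.

V = (0.00, 0.00) ✓; V.y = 0.00, G.y = 0.00 ✓; |VG| = 35.40 ✓; ∠(MG, GV) = 90.00° ✓; |MG| = 6.100 ✓; bearing(M→D) − bearing(M→G) = 133.0° ✓; |MD| = 6.100 ✓; ∠(MD, DQ) = 90.00° ✓; |DQ| = 22.30 ✗.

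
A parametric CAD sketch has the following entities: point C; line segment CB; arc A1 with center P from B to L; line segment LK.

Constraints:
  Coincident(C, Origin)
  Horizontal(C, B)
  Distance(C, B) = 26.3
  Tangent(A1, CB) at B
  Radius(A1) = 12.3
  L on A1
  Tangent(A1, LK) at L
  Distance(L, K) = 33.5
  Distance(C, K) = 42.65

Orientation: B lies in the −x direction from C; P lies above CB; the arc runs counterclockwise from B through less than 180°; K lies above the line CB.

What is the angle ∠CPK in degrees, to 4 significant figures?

81.75°

C is at the origin; CB is horizontal with |CB| = 26.3 and B on the −x side, so B = (-26.30, 0.000). Tangency of A1 to CB means the radius PB is perpendicular to CB, so P = B + (0, 12.3) = (-26.30, 12.30). Since PL ⟂ LK (tangency), |PK| = √(12.3² + 33.5²) = 35.69 regardless of where L sits on A1. So K lies on both circle(C, 42.65) and circle(P, 35.69); the above-CB intersection is K = (-6.698, 42.12). L is the foot of the tangent from K: L = (-14.32, 9.500).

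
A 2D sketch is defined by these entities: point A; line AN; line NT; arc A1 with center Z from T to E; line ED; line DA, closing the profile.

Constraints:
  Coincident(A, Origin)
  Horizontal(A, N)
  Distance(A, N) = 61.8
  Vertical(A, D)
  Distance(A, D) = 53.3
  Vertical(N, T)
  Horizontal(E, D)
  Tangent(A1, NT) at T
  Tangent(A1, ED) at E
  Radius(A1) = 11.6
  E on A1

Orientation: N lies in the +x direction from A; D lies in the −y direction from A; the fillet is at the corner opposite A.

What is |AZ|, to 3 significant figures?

65.3

A and D share the same x with |AD| = 53.3 and D on the −y side, so D = (0.00, -53.3). The virtual corner opposite A is at (61.8, -53.3). Since A1 is tangent to NT there, ZT ⟂ NT and tangency of A1 to ED means the radius ZE is perpendicular to ED, with radius 11.6, so the center Z sits 11.6 in from both sides at Z = (50.2, -41.7). Then |AZ| = |Z − A| = 65.3.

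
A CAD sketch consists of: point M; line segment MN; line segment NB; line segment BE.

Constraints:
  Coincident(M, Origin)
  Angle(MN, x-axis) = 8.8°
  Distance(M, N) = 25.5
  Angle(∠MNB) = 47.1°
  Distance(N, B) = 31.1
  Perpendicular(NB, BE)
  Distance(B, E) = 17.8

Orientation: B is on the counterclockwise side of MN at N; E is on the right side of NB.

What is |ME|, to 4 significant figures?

38.98

∠MNB = 47.1°, so NB runs at 8.8° + (180° − 47.1°) = 141.7° from the x-axis; with |NB| = 31.1, B = N + 31.1·(cos 141.7°, sin 141.7°) = (0.7933, 23.18). The perpendicularity gives BE at right angles to NB; with |BE| = 17.8 on the right of NB, E = B + 17.8·(0.6198, 0.7848) = (11.83, 37.15). Then |ME| = |E − M| = 38.98.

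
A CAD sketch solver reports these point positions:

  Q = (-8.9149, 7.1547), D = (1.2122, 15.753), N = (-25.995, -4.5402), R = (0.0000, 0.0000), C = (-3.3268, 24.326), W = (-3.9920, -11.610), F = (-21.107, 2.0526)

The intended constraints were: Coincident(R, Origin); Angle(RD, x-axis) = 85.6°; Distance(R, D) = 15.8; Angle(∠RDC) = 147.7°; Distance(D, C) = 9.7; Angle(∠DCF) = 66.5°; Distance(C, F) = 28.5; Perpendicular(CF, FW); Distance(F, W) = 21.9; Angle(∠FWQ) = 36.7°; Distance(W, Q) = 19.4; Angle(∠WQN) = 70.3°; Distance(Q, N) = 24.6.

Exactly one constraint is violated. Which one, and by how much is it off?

Distance(Q, N) = 24.6 — off by 3.90.

R = (0.00, 0.00) ✓; RD at 85.60° ✓; |RD| = 15.80 ✓; ∠RDC = 147.7° ✓; |DC| = 9.700 ✓; ∠DCF = 66.50° ✓; |CF| = 28.50 ✓; ∠(CF, FW) = 90.00° ✓; |FW| = 21.90 ✓; ∠FWQ = 36.70° ✓; |WQ| = 19.40 ✓; ∠WQN = 70.30° ✓; |QN| = 20.70 ✗.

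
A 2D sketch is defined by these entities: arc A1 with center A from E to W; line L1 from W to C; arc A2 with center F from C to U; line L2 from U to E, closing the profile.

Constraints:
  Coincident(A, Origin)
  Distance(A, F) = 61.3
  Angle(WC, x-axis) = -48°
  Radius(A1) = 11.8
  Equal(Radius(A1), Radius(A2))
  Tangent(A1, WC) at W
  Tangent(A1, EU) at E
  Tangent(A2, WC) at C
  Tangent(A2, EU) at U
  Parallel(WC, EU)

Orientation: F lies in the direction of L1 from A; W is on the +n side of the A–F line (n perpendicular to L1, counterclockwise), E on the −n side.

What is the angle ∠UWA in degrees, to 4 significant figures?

68.94°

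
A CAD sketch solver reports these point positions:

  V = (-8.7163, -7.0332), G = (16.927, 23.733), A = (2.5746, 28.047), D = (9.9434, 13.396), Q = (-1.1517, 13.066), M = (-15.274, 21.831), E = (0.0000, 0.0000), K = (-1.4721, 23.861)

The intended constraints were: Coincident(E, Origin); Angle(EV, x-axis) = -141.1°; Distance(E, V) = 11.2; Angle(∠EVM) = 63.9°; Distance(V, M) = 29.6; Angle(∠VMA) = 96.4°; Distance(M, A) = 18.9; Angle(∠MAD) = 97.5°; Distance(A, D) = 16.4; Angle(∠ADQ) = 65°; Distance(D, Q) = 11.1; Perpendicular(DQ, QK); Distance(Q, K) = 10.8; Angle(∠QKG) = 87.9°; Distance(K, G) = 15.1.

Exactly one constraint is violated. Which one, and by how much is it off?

Distance(K, G) = 15.1 — off by 3.30.

E = (0.00, 0.00) ✓; EV at -141.1° ✓; |EV| = 11.20 ✓; ∠EVM = 63.90° ✓; |VM| = 29.60 ✓; ∠VMA = 96.40° ✓; |MA| = 18.90 ✓; ∠MAD = 97.50° ✓; |AD| = 16.40 ✓; ∠ADQ = 65.00° ✓; |DQ| = 11.10 ✓; ∠(DQ, QK) = 90.00° ✓; |QK| = 10.80 ✓; ∠QKG = 87.90° ✓; |KG| = 18.40 ✗.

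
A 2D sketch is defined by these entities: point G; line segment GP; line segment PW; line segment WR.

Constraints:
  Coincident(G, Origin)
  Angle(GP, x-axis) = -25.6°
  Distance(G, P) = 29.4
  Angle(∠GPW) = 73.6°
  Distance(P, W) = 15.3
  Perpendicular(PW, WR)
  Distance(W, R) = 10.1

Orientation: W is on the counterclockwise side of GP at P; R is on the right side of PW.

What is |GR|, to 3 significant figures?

38.9

∠GPW = 73.6°, so PW runs at -25.6° + (180° − 73.6°) = 80.8° from the x-axis; with |PW| = 15.3, W = P + 15.3·(cos 80.8°, sin 80.8°) = (29.0, 2.40). PW ⟂ WR; with |WR| = 10.1 on the right of PW, R = W + 10.1·(0.987, -0.160) = (38.9, 0.785). Then |GR| = |R − G| = 38.9.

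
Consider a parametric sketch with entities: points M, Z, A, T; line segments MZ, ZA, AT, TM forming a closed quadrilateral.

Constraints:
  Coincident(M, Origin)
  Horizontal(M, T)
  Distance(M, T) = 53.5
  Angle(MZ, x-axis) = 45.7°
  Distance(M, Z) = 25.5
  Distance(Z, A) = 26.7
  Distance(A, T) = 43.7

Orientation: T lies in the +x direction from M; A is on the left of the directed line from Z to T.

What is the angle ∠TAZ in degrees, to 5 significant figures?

64.198°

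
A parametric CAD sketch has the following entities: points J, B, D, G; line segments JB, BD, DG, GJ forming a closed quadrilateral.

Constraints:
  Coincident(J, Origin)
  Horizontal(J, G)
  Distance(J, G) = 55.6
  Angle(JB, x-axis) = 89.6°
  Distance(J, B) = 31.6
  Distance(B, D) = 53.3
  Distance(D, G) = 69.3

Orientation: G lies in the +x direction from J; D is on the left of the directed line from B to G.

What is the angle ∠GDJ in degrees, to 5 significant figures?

43.754°

Checks: |JG| = 55.60 ✓; |JB| = 31.60 ✓; |BD| = 53.30 ✓; |DG| = 69.30 ✓.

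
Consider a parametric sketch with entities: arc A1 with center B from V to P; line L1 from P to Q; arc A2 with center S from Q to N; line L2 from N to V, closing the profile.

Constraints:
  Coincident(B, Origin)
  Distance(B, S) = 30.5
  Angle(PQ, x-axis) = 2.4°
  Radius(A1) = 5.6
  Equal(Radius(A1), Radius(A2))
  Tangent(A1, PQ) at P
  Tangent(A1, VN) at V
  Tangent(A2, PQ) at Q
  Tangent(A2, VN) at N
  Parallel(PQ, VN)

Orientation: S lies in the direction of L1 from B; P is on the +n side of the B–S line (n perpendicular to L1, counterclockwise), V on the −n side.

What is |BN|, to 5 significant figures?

31.010

Tangency of A1 to both parallel lines with radius 5.6 puts P and V at B ± 5.6·n: P = (-0.23450, 5.5951), V = (0.23450, -5.5951). Equal radii place Q and N the same way about S: Q = S + 5.6·n = (30.239, 6.8723), N = S − 5.6·n = (30.708, -4.3179). Then |BN| = |N − B| = 31.010.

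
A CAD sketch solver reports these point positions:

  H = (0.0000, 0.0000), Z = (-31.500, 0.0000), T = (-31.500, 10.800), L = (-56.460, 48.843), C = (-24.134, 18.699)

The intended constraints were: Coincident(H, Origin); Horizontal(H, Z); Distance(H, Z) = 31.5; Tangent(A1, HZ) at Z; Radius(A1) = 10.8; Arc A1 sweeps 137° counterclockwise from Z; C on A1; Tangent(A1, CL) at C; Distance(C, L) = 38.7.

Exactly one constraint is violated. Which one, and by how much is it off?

Distance(C, L) = 38.7 — off by 5.50.

H = (0.00, 0.00) ✓; H.y = 0.00, Z.y = 0.00 ✓; |HZ| = 31.50 ✓; ∠(TZ, ZH) = 90.00° ✓; |TZ| = 10.80 ✓; bearing(T→C) − bearing(T→Z) = 137.0° ✓; |TC| = 10.80 ✓; ∠(TC, CL) = 90.00° ✓; |CL| = 44.20 ✗.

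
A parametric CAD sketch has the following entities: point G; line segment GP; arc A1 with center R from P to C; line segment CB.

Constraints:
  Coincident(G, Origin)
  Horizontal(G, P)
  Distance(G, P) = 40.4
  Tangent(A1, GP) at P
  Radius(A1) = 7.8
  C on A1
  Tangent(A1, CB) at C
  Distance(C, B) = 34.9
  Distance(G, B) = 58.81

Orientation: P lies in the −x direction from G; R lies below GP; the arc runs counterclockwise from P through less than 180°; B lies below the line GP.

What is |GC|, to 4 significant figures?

48.94

G is at the origin; G and P share the same y with |GP| = 40.4 and P on the −x side, so P = (-40.40, 0.000). A1 meets GP tangentially, so RP is at right angles to GP, so R = P + (0, -7.8) = (-40.40, -7.800). Since RC ⟂ CB (tangency), |RB| = √(7.8² + 34.9²) = 35.76 regardless of where C sits on A1. So B lies on both circle(G, 58.81) and circle(R, 35.76); the below-GP intersection is B = (-39.52, -43.55). C is the foot of the tangent from B: C = (-47.97, -9.688).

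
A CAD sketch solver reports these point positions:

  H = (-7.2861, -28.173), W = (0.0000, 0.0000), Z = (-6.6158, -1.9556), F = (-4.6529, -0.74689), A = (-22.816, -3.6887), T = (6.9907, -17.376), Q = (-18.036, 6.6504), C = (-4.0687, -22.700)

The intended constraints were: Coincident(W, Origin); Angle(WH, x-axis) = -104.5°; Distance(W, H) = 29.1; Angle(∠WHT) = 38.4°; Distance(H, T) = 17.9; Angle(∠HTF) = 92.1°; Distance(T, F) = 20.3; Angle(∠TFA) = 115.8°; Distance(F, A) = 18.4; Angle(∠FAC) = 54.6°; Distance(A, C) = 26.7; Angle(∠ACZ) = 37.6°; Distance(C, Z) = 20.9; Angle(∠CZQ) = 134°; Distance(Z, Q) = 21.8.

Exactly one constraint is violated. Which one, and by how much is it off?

Distance(Z, Q) = 21.8 — off by 7.50.

W = (0.00, 0.00) ✓; WH at -104.5° ✓; |WH| = 29.10 ✓; ∠WHT = 38.40° ✓; |HT| = 17.90 ✓; ∠HTF = 92.10° ✓; |TF| = 20.30 ✓; ∠TFA = 115.8° ✓; |FA| = 18.40 ✓; ∠FAC = 54.60° ✓; |AC| = 26.70 ✓; ∠ACZ = 37.60° ✓; |CZ| = 20.90 ✓; ∠CZQ = 134.0° ✓; |ZQ| = 14.30 ✗.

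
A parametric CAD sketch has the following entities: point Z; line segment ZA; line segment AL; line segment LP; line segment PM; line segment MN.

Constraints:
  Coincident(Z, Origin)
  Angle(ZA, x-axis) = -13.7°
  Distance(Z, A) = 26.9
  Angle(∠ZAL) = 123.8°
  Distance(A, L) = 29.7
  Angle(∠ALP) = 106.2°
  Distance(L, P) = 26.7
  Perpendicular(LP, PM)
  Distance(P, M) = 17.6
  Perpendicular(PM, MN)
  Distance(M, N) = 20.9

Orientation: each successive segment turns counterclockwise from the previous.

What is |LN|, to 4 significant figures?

18.53

Z is at the origin; ZA runs at -13.7° with length 26.9, so A = (26.13, -6.371). ∠ZAL = 123.8° gives AL at 42.50° from the x-axis; with |AL| = 29.7, L = (48.03, 13.69). ∠ALP = 106.2° gives LP at 116.3° from the x-axis; with |LP| = 26.7, P = (36.20, 37.63). LP is perpendicular to PM, so PM runs at -153.7°; with |PM| = 17.6, M = (20.42, 29.83). PM ⟂ MN, so MN runs at -63.70°; with |MN| = 20.9, N = (29.68, 11.10). Then |LN| = |N − L| = 18.53.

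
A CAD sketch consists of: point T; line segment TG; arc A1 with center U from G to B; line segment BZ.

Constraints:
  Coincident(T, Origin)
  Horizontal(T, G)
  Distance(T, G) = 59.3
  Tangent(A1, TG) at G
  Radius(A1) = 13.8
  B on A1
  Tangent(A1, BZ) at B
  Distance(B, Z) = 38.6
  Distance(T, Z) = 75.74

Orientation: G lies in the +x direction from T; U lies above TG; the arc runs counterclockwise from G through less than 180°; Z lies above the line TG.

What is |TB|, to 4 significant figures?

74.27

T is at the origin; TG is horizontal with |TG| = 59.3 and G on the +x side, so G = (59.30, 0.000). The tangent condition forces UG to be normal to TG, so U = G + (0, 13.8) = (59.30, 13.80). Since UB ⟂ BZ (tangency), |UZ| = √(13.8² + 38.6²) = 40.99 regardless of where B sits on A1. So Z lies on both circle(T, 75.74) and circle(U, 40.99); the above-TG intersection is Z = (52.82, 54.28). B is the foot of the tangent from Z: B = (71.40, 20.44).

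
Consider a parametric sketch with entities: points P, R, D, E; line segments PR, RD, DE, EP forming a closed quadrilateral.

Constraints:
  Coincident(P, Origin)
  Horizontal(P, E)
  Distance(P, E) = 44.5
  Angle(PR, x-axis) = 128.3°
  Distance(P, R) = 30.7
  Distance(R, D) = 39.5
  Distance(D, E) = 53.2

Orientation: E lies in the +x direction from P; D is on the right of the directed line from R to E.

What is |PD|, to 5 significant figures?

15.201

Checks: |PE| = 44.50 ✓; |PR| = 30.70 ✓; |RD| = 39.50 ✓; |DE| = 53.20 ✓.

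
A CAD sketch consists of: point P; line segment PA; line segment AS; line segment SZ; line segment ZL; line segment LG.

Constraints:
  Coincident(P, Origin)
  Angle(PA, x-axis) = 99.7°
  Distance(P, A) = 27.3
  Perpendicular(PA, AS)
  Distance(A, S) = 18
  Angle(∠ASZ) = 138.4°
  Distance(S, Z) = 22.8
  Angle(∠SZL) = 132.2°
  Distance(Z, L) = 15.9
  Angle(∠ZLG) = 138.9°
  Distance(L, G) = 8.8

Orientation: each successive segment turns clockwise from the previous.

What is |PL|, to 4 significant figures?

35.41

P is at the origin; PA runs at 99.7° with length 27.3, so A = (-4.600, 26.91). The perpendicularity gives AS at right angles to PA, so AS runs at 9.700°; with |AS| = 18.0, S = (13.14, 29.94). ∠ASZ = 138.4° gives SZ at -31.90° from the x-axis; with |SZ| = 22.8, Z = (32.50, 17.89). ∠SZL = 132.2° gives ZL at -79.70° from the x-axis; with |ZL| = 15.9, L = (35.34, 2.250). Then |PL| = |L − P| = 35.41.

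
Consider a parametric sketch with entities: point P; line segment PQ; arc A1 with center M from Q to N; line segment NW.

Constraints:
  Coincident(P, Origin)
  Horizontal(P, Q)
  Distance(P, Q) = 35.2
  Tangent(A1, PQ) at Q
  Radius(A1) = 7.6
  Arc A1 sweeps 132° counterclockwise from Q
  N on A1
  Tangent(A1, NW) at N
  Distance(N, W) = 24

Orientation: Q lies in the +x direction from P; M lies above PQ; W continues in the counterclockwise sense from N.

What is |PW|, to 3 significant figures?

39.3

P is at the origin; P and Q share the same y with |PQ| = 35.2 and Q on the +x side, so Q = (35.2, 0.00). Since A1 is tangent to PQ there, MQ ⟂ PQ, so M = Q + (0, 7.6) = (35.2, 7.60). On A1, Q sits at bearing -90° from M; a 132° counterclockwise sweep puts N at bearing 42°, so N = M + 7.6·(cos 42°, sin 42°) = (40.8, 12.7). The tangent condition forces MN to be normal to NW, so NW runs along (−sin 42°, cos 42°); with |NW| = 24.0, W = (24.8, 30.5). Then |PW| = |W − P| = 39.3.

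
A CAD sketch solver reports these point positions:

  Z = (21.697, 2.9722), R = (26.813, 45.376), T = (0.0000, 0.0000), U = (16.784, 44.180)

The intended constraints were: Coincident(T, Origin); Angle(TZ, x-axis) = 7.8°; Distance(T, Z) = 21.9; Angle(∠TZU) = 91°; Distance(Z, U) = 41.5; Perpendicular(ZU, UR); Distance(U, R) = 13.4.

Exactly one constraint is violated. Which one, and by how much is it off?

Distance(U, R) = 13.4 — off by 3.30.

T = (0.00, 0.00) ✓; TZ at 7.800° ✓; |TZ| = 21.90 ✓; ∠TZU = 91.00° ✓; |ZU| = 41.50 ✓; ∠(ZU, UR) = 90.00° ✓; |UR| = 10.10 ✗.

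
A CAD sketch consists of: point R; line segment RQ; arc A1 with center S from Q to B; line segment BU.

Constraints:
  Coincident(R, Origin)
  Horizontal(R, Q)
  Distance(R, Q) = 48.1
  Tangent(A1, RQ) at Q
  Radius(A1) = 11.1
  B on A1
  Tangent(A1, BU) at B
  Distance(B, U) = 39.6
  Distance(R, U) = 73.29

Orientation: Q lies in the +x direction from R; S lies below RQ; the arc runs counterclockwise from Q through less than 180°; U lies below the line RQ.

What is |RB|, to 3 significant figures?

40.6

R is at the origin; R and Q share the same y with |RQ| = 48.1 and Q on the +x side, so Q = (48.1, 0.00). Tangency of A1 to RQ means the radius SQ is perpendicular to RQ, so S = Q + (0, -11.1) = (48.1, -11.1). Since SB ⟂ BU (tangency), |SU| = √(11.1² + 39.6²) = 41.1 regardless of where B sits on A1. So U lies on both circle(R, 73.29) and circle(S, 41.1); the below-RQ intersection is U = (51.6, -52.1). B is the foot of the tangent from U: B = (37.7, -15.0).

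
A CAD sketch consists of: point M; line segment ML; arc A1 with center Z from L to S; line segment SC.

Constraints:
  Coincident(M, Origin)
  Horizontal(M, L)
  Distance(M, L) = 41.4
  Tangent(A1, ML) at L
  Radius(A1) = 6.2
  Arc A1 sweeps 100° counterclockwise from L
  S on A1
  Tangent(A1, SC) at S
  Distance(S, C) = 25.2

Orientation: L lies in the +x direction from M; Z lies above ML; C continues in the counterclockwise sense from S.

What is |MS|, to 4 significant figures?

48.06

M is at the origin; ML is horizontal with |ML| = 41.4 and L on the +x side, so L = (41.40, 0.000). Tangency of A1 to ML means the radius ZL is perpendicular to ML, so Z = L + (0, 6.2) = (41.40, 6.200). On A1, L sits at bearing -90° from Z; a 100° counterclockwise sweep puts S at bearing 10°, so S = Z + 6.2·(cos 10°, sin 10°) = (47.51, 7.277). Then |MS| = |S − M| = 48.06.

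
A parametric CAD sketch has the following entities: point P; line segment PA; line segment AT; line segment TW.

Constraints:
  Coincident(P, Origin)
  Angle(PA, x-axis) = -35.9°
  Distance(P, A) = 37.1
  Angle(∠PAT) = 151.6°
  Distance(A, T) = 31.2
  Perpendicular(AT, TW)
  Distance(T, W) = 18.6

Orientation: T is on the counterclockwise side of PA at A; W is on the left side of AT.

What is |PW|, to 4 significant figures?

63.84

P is at the origin; PA runs at -35.9° with length 37.1, so A = 37.1·(cos -35.9°, sin -35.9°) = (30.05, -21.75). ∠PAT = 151.6°, so AT runs at -35.9° + (180° − 151.6°) = -7.500° from the x-axis; with |AT| = 31.2, T = A + 31.2·(cos -7.500°, sin -7.500°) = (60.99, -25.83). The perpendicularity gives TW at right angles to AT; with |TW| = 18.6 on the left of AT, W = T + 18.6·(0.1305, 0.9914) = (63.41, -7.386). Then |PW| = |W − P| = 63.84.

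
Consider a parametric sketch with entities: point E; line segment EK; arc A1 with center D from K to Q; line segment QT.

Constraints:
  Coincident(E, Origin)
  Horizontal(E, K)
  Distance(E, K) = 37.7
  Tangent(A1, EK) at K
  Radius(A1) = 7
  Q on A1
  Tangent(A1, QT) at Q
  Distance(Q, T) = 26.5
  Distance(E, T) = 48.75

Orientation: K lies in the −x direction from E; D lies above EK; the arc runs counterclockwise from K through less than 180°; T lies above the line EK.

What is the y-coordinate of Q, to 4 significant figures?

8.036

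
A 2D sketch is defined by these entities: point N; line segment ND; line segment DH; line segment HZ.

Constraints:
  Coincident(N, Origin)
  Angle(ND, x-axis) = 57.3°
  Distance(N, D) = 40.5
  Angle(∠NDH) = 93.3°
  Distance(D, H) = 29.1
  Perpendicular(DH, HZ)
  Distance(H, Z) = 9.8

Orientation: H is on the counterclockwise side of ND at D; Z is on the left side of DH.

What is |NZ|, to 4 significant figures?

43.89

N is at the origin; ND runs at 57.3° with length 40.5, so D = 40.5·(cos 57.3°, sin 57.3°) = (21.88, 34.08). ∠NDH = 93.3°, so DH runs at 57.3° + (180° − 93.3°) = 144.0° from the x-axis; with |DH| = 29.1, H = D + 29.1·(cos 144.0°, sin 144.0°) = (-1.663, 51.19). The perpendicularity gives HZ at right angles to DH; with |HZ| = 9.8 on the left of DH, Z = H + 9.8·(-0.5878, -0.8090) = (-7.423, 43.26). Then |NZ| = |Z − N| = 43.89.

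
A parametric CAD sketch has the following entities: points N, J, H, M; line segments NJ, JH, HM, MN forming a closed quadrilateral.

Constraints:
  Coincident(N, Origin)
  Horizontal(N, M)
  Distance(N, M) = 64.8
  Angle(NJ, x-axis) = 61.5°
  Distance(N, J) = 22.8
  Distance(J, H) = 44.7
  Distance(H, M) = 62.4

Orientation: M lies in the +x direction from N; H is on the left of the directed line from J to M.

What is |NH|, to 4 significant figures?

67.36

N is at the origin; NM is horizontal with |NM| = 64.8 and M in +x, so M = (64.8, 0). NJ runs at 61.5° with |NJ| = 22.8, so J = (10.88, 20.04). H is determined by |JH| = 44.7 and |HM| = 62.4 together: it lies at the intersection of circle(J, 44.7) and circle(M, 62.4). With |JM| = 57.52, the foot of the radical line on JM is 12.28 from J and the perpendicular offset is √(44.7² − 12.28²) = 42.98. Taking the left-of-JM solution: H = (37.36, 56.05).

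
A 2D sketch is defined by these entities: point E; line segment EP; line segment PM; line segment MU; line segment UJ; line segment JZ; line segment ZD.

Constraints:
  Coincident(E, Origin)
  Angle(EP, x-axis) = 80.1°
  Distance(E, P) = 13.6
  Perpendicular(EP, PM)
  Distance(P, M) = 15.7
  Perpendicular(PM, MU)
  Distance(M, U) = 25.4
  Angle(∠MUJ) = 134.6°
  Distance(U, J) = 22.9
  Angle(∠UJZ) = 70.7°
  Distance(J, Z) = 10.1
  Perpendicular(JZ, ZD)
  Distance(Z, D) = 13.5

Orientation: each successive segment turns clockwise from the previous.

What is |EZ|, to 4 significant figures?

19.38

E is at the origin; EP runs at 80.1° with length 13.6, so P = (2.338, 13.40). EP ⟂ PM, so PM runs at -9.900°; with |PM| = 15.7, M = (17.80, 10.70). PM is perpendicular to MU, so MU runs at -99.90°; with |MU| = 25.4, U = (13.44, -14.32). ∠MUJ = 134.6° gives UJ at -145.3° from the x-axis; with |UJ| = 22.9, J = (-5.390, -27.36). ∠UJZ = 70.7° gives JZ at 105.4° from the x-axis; with |JZ| = 10.1, Z = (-8.072, -17.62). Then |EZ| = |Z − E| = 19.38.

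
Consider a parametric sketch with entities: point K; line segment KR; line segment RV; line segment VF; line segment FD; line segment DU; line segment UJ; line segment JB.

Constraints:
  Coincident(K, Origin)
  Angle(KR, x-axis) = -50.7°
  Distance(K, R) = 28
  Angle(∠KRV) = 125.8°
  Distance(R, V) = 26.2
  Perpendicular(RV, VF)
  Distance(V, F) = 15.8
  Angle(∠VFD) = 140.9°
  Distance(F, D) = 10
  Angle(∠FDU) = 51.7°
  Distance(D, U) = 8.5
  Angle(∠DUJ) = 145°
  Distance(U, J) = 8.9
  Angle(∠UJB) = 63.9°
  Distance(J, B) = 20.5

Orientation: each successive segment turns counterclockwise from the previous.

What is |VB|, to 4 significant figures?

24.06

K is at the origin; KR runs at -50.7° with length 28.0, so R = (17.73, -21.67). ∠KRV = 125.8° gives RV at 3.500° from the x-axis; with |RV| = 26.2, V = (43.89, -20.07). The perpendicularity gives VF at right angles to RV, so VF runs at 93.50°; with |VF| = 15.8, F = (42.92, -4.298). ∠VFD = 140.9° gives FD at 132.6° from the x-axis; with |FD| = 10.0, D = (36.15, 3.063). ∠FDU = 51.7° gives DU at -99.10° from the x-axis; with |DU| = 8.5, U = (34.81, -5.330). ∠DUJ = 145.0° gives UJ at -64.10° from the x-axis; with |UJ| = 8.9, J = (38.70, -13.34). ∠UJB = 63.9° gives JB at 52.00° from the x-axis; with |JB| = 20.5, B = (51.32, 2.819). Then |VB| = |B − V| = 24.06.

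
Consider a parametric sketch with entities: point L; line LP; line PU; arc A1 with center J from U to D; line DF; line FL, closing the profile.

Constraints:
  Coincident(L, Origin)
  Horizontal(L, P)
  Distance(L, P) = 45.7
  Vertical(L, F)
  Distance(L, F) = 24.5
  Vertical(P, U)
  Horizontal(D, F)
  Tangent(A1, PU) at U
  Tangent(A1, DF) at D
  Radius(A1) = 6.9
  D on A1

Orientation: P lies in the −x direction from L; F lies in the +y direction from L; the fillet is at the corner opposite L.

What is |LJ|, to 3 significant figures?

42.6

L is at the origin; LP is horizontal with |LP| = 45.7 and P on the −x side, so P = (-45.7, 0.00). L and F share the same x with |LF| = 24.5 and F on the +y side, so F = (0.00, 24.5). The virtual corner opposite L is at (-45.7, 24.5). A1 meets PU tangentially, so JU is at right angles to PU and A1 meets DF tangentially, so JD is at right angles to DF, with radius 6.9, so the center J sits 6.9 in from both sides at J = (-38.8, 17.6). Then |LJ| = |J − L| = 42.6.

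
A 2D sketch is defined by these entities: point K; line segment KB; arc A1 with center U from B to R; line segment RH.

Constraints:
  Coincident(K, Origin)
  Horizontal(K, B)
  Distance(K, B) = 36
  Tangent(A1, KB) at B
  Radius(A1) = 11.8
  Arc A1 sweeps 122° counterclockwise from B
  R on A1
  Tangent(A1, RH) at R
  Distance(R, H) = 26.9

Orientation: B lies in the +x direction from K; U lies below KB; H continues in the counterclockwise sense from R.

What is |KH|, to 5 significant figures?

57.357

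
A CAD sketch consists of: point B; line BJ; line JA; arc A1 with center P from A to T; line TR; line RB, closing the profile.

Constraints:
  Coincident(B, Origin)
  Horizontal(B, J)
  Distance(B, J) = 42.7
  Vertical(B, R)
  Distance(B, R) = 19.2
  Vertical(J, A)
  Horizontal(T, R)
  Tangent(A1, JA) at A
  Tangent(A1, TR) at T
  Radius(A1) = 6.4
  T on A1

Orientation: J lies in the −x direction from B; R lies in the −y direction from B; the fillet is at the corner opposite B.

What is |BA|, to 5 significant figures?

44.577

B is at the origin; BJ is horizontal with |BJ| = 42.7 and J on the −x side, so J = (-42.700, 0.0000). B and R share the same x with |BR| = 19.2 and R on the −y side, so R = (0.0000, -19.200). The virtual corner opposite B is at (-42.700, -19.200). Tangency of A1 to JA means the radius PA is perpendicular to JA and since A1 is tangent to TR there, PT ⟂ TR, with radius 6.4, so the center P sits 6.4 in from both sides at P = (-36.300, -12.800). That places the tangent points at A = (-42.700, -12.800) on JA and T = (-36.300, -19.200) on TR. Then |BA| = |A − B| = 44.577.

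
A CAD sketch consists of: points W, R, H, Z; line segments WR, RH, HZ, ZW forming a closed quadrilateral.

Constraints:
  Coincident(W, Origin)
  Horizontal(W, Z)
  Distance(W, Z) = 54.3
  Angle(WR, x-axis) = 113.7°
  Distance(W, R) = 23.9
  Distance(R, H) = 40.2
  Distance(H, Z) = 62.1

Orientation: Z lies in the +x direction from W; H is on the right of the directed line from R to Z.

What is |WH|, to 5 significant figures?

18.774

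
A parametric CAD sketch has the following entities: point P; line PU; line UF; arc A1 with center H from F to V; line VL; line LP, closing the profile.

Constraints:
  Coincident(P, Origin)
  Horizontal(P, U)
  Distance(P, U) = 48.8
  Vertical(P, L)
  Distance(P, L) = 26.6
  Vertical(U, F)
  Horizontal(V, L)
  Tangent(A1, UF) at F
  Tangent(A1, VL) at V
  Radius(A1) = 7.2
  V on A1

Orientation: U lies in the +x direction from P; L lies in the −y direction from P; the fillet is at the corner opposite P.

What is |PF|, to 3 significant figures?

52.5

P is at the origin; PU is horizontal with |PU| = 48.8 and U on the +x side, so U = (48.8, 0.00). P and L share the same x with |PL| = 26.6 and L on the −y side, so L = (0.00, -26.6). The virtual corner opposite P is at (48.8, -26.6). Tangency of A1 to UF means the radius HF is perpendicular to UF and since A1 is tangent to VL there, HV ⟂ VL, with radius 7.2, so the center H sits 7.2 in from both sides at H = (41.6, -19.4). That places the tangent points at F = (48.8, -19.4) on UF and V = (41.6, -26.6) on VL. Then |PF| = |F − P| = 52.5.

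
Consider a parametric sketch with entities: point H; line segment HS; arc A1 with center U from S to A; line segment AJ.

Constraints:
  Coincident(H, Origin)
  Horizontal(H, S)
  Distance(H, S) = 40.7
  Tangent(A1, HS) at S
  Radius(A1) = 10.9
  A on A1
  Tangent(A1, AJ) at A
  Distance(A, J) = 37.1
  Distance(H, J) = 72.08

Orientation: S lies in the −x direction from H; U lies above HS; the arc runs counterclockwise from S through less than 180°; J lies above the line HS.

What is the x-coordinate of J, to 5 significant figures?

-54.695

H is at the origin; H and S share the same y with |HS| = 40.7 and S on the −x side, so S = (-40.700, 0.0000). A1 meets HS tangentially, so US is at right angles to HS, so U = S + (0, 10.9) = (-40.700, 10.900). Since UA ⟂ AJ (tangency), |UJ| = √(10.9² + 37.1²) = 38.668 regardless of where A sits on A1. So J lies on both circle(H, 72.08) and circle(U, 38.668); the above-HS intersection is J = (-54.695, 46.947). A is the foot of the tangent from J: A = (-32.063, 17.549).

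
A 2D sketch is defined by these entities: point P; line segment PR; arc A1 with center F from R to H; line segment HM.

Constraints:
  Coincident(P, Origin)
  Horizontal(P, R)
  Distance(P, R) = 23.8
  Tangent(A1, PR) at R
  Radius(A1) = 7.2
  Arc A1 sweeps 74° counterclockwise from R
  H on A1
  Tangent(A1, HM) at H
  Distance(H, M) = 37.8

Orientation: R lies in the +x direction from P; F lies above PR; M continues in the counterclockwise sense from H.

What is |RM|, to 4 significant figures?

45.02

On A1, R sits at bearing -90° from F; a 74° counterclockwise sweep puts H at bearing -16°, so H = F + 7.2·(cos -16°, sin -16°) = (30.72, 5.215). Tangency of A1 to HM means the radius FH is perpendicular to HM, so HM runs along (−sin -16°, cos -16°); with |HM| = 37.8, M = (41.14, 41.55). Then |RM| = |M − R| = 45.02.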